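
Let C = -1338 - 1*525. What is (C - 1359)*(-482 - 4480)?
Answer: 15987564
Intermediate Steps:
C = -1863 (C = -1338 - 525 = -1863)
(C - 1359)*(-482 - 4480) = (-1863 - 1359)*(-482 - 4480) = -3222*(-4962) = 15987564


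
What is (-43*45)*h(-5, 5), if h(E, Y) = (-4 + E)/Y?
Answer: 3483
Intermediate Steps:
h(E, Y) = (-4 + E)/Y
(-43*45)*h(-5, 5) = (-43*45)*((-4 - 5)/5) = -387*(-9) = -1935*(-9/5) = 3483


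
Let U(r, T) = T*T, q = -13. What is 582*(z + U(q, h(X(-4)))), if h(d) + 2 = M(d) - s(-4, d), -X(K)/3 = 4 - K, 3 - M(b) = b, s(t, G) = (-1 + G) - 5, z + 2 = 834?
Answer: 2244774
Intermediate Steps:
z = 832 (z = -2 + 834 = 832)
s(t, G) = -6 + G
M(b) = 3 - b
X(K) = -12 + 3*K (X(K) = -3*(4 - K) = -12 + 3*K)
h(d) = 7 - 2*d (h(d) = -2 + ((3 - d) - (-6 + d)) = -2 + ((3 - d) + (6 - d)) = -2 + (9 - 2*d) = 7 - 2*d)
U(r, T) = T**2
582*(z + U(q, h(X(-4)))) = 582*(832 + (7 - 2*(-12 + 3*(-4)))**2) = 582*(832 + (7 - 2*(-12 - 12))**2) = 582*(832 + (7 - 2*(-24))**2) = 582*(832 + (7 + 48)**2) = 582*(832 + 55**2) = 582*(832 + 3025) = 582*3857 = 2244774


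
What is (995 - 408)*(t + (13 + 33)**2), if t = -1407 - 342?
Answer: 215429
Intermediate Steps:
t = -1749
(995 - 408)*(t + (13 + 33)**2) = (995 - 408)*(-1749 + (13 + 33)**2) = 587*(-1749 + 46**2) = 587*(-1749 + 2116) = 587*367 = 215429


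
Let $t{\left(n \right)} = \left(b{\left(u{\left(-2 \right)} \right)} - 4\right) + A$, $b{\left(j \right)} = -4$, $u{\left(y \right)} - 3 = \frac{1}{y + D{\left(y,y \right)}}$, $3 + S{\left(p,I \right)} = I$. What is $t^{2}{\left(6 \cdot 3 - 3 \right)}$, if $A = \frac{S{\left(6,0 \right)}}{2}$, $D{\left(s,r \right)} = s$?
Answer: $\frac{361}{4} \approx 90.25$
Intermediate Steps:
$S{\left(p,I \right)} = -3 + I$
$u{\left(y \right)} = 3 + \frac{1}{2 y}$ ($u{\left(y \right)} = 3 + \frac{1}{y + y} = 3 + \frac{1}{2 y}$)
$A = - \frac{3}{2}$ ($A = \frac{-3 + 0}{2} = \left(-3\right) \frac{1}{2} = - \frac{3}{2} \approx -1.5$)
$t{\left(n \right)} = - \frac{19}{2}$ ($t{\left(n \right)} = \left(-4 - 4\right) - \frac{3}{2} = -8 - \frac{3}{2} = - \frac{19}{2}$)
$t^{2}{\left(6 \cdot 3 - 3 \right)} = \left(- \frac{19}{2}\right)^{2} = \frac{361}{4}$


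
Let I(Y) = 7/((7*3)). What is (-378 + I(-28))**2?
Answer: 1283689/9 ≈ 1.4263e+5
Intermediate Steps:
I(Y) = 1/3 (I(Y) = 7/21 = 7*(1/21) = 1/3)
(-378 + I(-28))**2 = (-378 + 1/3)**2 = (-1133/3)**2 = 1283689/9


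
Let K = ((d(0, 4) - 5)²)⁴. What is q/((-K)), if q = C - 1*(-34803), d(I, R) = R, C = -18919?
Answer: -15884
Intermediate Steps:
K = 1 (K = ((4 - 5)²)⁴ = ((-1)²)⁴ = 1⁴ = 1)
q = 15884 (q = -18919 - 1*(-34803) = -18919 + 34803 = 15884)
q/((-K)) = 15884/((-1*1)) = 15884/(-1) = 15884*(-1) = -15884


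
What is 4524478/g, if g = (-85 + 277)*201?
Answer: 2262239/19296 ≈ 117.24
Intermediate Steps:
g = 38592 (g = 192*201 = 38592)
4524478/g = 4524478/38592 = 4524478*(1/38592) = 2262239/19296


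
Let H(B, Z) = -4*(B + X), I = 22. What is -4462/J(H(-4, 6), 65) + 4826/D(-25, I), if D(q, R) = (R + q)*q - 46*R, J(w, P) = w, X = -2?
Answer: -2148359/11244 ≈ -191.07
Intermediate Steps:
H(B, Z) = 8 - 4*B (H(B, Z) = -4*(B - 2) = -4*(-2 + B) = 8 - 4*B)
D(q, R) = -46*R + q*(R + q) (D(q, R) = q*(R + q) - 46*R = -46*R + q*(R + q))
-4462/J(H(-4, 6), 65) + 4826/D(-25, I) = -4462/(8 - 4*(-4)) + 4826/((-25)² - 46*22 + 22*(-25)) = -4462/(8 + 16) + 4826/(625 - 1012 - 550) = -4462/24 + 4826/(-937) = -4462*1/24 + 4826*(-1/937) = -2231/12 - 4826/937 = -2148359/11244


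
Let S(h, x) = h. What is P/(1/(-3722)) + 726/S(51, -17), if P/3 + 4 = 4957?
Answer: -940188124/17 ≈ -5.5305e+7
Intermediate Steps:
P = 14859 (P = -12 + 3*4957 = -12 + 14871 = 14859)
P/(1/(-3722)) + 726/S(51, -17) = 14859/(1/(-3722)) + 726/51 = 14859/(-1/3722) + 726*(1/51) = 14859*(-3722) + 242/17 = -55305198 + 242/17 = -940188124/17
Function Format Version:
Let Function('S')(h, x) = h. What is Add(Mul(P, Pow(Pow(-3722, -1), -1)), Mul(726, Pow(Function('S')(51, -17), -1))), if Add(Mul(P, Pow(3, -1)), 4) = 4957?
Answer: Rational(-940188124, 17) ≈ -5.5305e+7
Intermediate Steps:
P = 14859 (P = Add(-12, Mul(3, 4957)) = Add(-12, 14871) = 14859)
Add(Mul(P, Pow(Pow(-3722, -1), -1)), Mul(726, Pow(Function('S')(51, -17), -1))) = Add(Mul(14859, Pow(Pow(-3722, -1), -1)), Mul(726, Pow(51, -1))) = Add(Mul(14859, Pow(Rational(-1, 3722), -1)), Mul(726, Rational(1, 51))) = Add(Mul(14859, -3722), Rational(242, 17)) = Add(-55305198, Rational(242, 17)) = Rational(-940188124, 17)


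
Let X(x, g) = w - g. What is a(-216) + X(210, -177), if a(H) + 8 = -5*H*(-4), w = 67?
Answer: -4084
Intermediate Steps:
X(x, g) = 67 - g
a(H) = -8 + 20*H (a(H) = -8 - 5*H*(-4) = -8 + 20*H)
a(-216) + X(210, -177) = (-8 + 20*(-216)) + (67 - 1*(-177)) = (-8 - 4320) + (67 + 177) = -4328 + 244 = -4084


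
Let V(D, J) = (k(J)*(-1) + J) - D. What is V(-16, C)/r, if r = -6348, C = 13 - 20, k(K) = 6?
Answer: -1/2116 ≈ -0.00047259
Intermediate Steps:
C = -7
V(D, J) = -6 + J - D (V(D, J) = (6*(-1) + J) - D = (-6 + J) - D = -6 + J - D)
V(-16, C)/r = (-6 - 7 - 1*(-16))/(-6348) = (-6 - 7 + 16)*(-1/6348) = 3*(-1/6348) = -1/2116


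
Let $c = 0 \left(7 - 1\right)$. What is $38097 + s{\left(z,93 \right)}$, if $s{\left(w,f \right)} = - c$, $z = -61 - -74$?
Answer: $38097$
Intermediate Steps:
$z = 13$ ($z = -61 + 74 = 13$)
$c = 0$ ($c = 0 \cdot 6 = 0$)
$s{\left(w,f \right)} = 0$ ($s{\left(w,f \right)} = \left(-1\right) 0 = 0$)
$38097 + s{\left(z,93 \right)} = 38097 + 0 = 38097$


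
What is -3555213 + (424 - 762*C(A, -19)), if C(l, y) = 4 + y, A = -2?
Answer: -3543359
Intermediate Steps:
-3555213 + (424 - 762*C(A, -19)) = -3555213 + (424 - 762*(4 - 19)) = -3555213 + (424 - 762*(-15)) = -3555213 + (424 + 11430) = -3555213 + 11854 = -3543359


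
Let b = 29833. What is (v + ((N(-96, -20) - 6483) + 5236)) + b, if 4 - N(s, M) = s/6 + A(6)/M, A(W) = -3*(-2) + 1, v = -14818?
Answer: 275767/20 ≈ 13788.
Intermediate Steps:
A(W) = 7 (A(W) = 6 + 1 = 7)
N(s, M) = 4 - 7/M - s/6 (N(s, M) = 4 - (s/6 + 7/M) = 4 - (7/M + s/6) = 4 + (-7/M - s/6) = 4 - 7/M - s/6)
(v + ((N(-96, -20) - 6483) + 5236)) + b = (-14818 + (((4 - 7/(-20) - ⅙*(-96)) - 6483) + 5236)) + 29833 = (-14818 + (((4 - 7*(-1/20) + 16) - 6483) + 5236)) + 29833 = (-14818 + (((4 + 7/20 + 16) - 6483) + 5236)) + 29833 = (-14818 + ((407/20 - 6483) + 5236)) + 29833 = (-14818 + (-129253/20 + 5236)) + 29833 = (-14818 - 24533/20) + 29833 = -320893/20 + 29833 = 275767/20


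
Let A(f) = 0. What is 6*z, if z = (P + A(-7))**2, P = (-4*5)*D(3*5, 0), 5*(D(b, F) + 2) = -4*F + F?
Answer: 9600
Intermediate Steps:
D(b, F) = -2 - 3*F/5 (D(b, F) = -2 + (-4*F + F)/5 = -2 + (-3*F)/5 = -2 - 3*F/5)
P = 40 (P = (-4*5)*(-2 - 3/5*0) = -20*(-2 + 0) = -20*(-2) = 40)
z = 1600 (z = (40 + 0)**2 = 40**2 = 1600)
6*z = 6*1600 = 9600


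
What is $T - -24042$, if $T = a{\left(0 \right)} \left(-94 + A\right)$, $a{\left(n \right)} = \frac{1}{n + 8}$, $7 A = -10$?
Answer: $\frac{336421}{14} \approx 24030.0$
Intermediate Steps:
$A = - \frac{10}{7}$ ($A = \frac{1}{7} \left(-10\right) = - \frac{10}{7} \approx -1.4286$)
$a{\left(n \right)} = \frac{1}{8 + n}$
$T = - \frac{167}{14}$ ($T = \frac{-94 - \frac{10}{7}}{8 + 0} = \frac{1}{8} \left(- \frac{668}{7}\right) = - \frac{167}{14} \approx -11.929$)
$T - -24042 = - \frac{167}{14} - -24042 = - \frac{167}{14} + 24042 = \frac{336421}{14}$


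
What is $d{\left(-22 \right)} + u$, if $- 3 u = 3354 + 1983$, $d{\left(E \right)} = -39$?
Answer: $-1818$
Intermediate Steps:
$u = -1779$ ($u = - \frac{3354 + 1983}{3} = \left(- \frac{1}{3}\right) 5337 = -1779$)
$d{\left(-22 \right)} + u = -39 - 1779 = -1818$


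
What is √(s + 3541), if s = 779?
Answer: 12*√30 ≈ 65.727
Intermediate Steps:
√(s + 3541) = √(779 + 3541) = √4320 = 12*√30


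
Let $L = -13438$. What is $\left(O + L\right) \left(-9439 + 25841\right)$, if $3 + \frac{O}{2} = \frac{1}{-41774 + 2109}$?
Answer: $- \frac{8746469209324}{39665} \approx -2.2051 \cdot 10^{8}$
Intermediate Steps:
$O = - \frac{237992}{39665}$ ($O = -6 + \frac{2}{-41774 + 2109} = -6 + \frac{2}{-39665} = -6 + 2 \left(- \frac{1}{39665}\right) = -6 - \frac{2}{39665} = - \frac{237992}{39665} \approx -6.0001$)
$\left(O + L\right) \left(-9439 + 25841\right) = \left(- \frac{237992}{39665} - 13438\right) \left(-9439 + 25841\right) = \left(- \frac{533256262}{39665}\right) 16402 = - \frac{8746469209324}{39665}$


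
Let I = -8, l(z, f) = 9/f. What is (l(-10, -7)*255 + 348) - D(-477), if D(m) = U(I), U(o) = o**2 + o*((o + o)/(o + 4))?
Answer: -83/7 ≈ -11.857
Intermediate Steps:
U(o) = o**2 + 2*o**2/(4 + o) (U(o) = o**2 + o*((2*o)/(4 + o)) = o**2 + o*(2*o/(4 + o)) = o**2 + 2*o**2/(4 + o))
D(m) = 32 (D(m) = (-8)**2*(6 - 8)/(4 - 8) = 64*(-2)/(-4) = 64*(-1/4)*(-2) = 32)
(l(-10, -7)*255 + 348) - D(-477) = ((9/(-7))*255 + 348) - 1*32 = ((9*(-1/7))*255 + 348) - 32 = (-9/7*255 + 348) - 32 = (-2295/7 + 348) - 32 = 141/7 - 32 = -83/7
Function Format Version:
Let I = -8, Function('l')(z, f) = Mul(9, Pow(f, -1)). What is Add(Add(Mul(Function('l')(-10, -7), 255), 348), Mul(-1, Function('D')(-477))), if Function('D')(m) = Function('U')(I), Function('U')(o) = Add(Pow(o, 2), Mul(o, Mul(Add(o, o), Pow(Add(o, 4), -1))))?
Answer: Rational(-83, 7) ≈ -11.857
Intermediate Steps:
Function('U')(o) = Add(Pow(o, 2), Mul(2, Pow(o, 2), Pow(Add(4, o), -1))) (Function('U')(o) = Add(Pow(o, 2), Mul(o, Mul(Mul(2, o), Pow(Add(4, o), -1)))) = Add(Pow(o, 2), Mul(o, Mul(2, o, Pow(Add(4, o), -1)))) = Add(Pow(o, 2), Mul(2, Pow(o, 2), Pow(Add(4, o), -1))))
Function('D')(m) = 32 (Function('D')(m) = Mul(Pow(-8, 2), Pow(Add(4, -8), -1), Add(6, -8)) = Mul(64, Pow(-4, -1), -2) = Mul(64, Rational(-1, 4), -2) = 32)
Add(Add(Mul(Function('l')(-10, -7), 255), 348), Mul(-1, Function('D')(-477))) = Add(Add(Mul(Mul(9, Pow(-7, -1)), 255), 348), Mul(-1, 32)) = Add(Add(Mul(Mul(9, Rational(-1, 7)), 255), 348), -32) = Add(Add(Mul(Rational(-9, 7), 255), 348), -32) = Add(Add(Rational(-2295, 7), 348), -32) = Add(Rational(141, 7), -32) = Rational(-83, 7)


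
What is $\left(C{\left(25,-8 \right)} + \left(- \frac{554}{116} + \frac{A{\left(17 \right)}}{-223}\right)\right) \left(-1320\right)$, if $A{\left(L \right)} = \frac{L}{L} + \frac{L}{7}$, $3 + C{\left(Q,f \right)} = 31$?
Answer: $- \frac{1386841500}{45269} \approx -30636.0$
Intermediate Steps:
$C{\left(Q,f \right)} = 28$ ($C{\left(Q,f \right)} = -3 + 31 = 28$)
$A{\left(L \right)} = 1 + \frac{L}{7}$ ($A{\left(L \right)} = 1 + L \frac{1}{7} = 1 + \frac{L}{7}$)
$\left(C{\left(25,-8 \right)} + \left(- \frac{554}{116} + \frac{A{\left(17 \right)}}{-223}\right)\right) \left(-1320\right) = \left(28 - \left(\frac{277}{58} - \frac{1 + \frac{1}{7} \cdot 17}{-223}\right)\right) \left(-1320\right) = \left(28 - \left(\frac{277}{58} - \left(1 + \frac{17}{7}\right) \left(- \frac{1}{223}\right)\right)\right) \left(-1320\right) = \left(28 + \left(- \frac{277}{58} + \frac{24}{7} \left(- \frac{1}{223}\right)\right)\right) \left(-1320\right) = \left(28 - \frac{433789}{90538}\right) \left(-1320\right) = \frac{2101275}{90538} \left(-1320\right) = - \frac{1386841500}{45269}$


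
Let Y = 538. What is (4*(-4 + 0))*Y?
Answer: -8608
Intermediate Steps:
(4*(-4 + 0))*Y = (4*(-4 + 0))*538 = (4*(-4))*538 = -16*538 = -8608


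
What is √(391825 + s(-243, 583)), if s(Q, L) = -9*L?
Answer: √386578 ≈ 621.75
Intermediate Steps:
√(391825 + s(-243, 583)) = √(391825 - 9*583) = √(391825 - 5247) = √386578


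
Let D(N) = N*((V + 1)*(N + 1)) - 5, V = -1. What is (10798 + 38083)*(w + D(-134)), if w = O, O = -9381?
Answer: -458797066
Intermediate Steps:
w = -9381
D(N) = -5 (D(N) = N*((-1 + 1)*(N + 1)) - 5 = N*(0*(1 + N)) - 5 = N*0 - 5 = 0 - 5 = -5)
(10798 + 38083)*(w + D(-134)) = (10798 + 38083)*(-9381 - 5) = 48881*(-9386) = -458797066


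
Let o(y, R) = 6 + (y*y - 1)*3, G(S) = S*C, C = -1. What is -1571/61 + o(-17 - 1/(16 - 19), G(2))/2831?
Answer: -13189454/518073 ≈ -25.459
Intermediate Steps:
G(S) = -S (G(S) = S*(-1) = -S)
o(y, R) = 3 + 3*y**2 (o(y, R) = 6 + (y**2 - 1)*3 = 6 + (-1 + y**2)*3 = 6 + (-3 + 3*y**2) = 3 + 3*y**2)
-1571/61 + o(-17 - 1/(16 - 19), G(2))/2831 = -1571/61 + (3 + 3*(-17 - 1/(16 - 19))**2)/2831 = -1571*1/61 + (3 + 3*(-17 - 1/(-3))**2)*(1/2831) = -1571/61 + (3 + 3*(-17 - 1*(-1/3))**2)*(1/2831) = -1571/61 + (3 + 3*(-17 + 1/3)**2)*(1/2831) = -1571/61 + (3 + 3*(-50/3)**2)*(1/2831) = -1571/61 + (3 + 3*(2500/9))*(1/2831) = -1571/61 + (3 + 2500/3)*(1/2831) = -1571/61 + (2509/3)*(1/2831) = -1571/61 + 2509/8493 = -13189454/518073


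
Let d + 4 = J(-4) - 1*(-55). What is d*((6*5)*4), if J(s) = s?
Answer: 5640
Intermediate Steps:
d = 47 (d = -4 + (-4 - 1*(-55)) = -4 + (-4 + 55) = -4 + 51 = 47)
d*((6*5)*4) = 47*((6*5)*4) = 47*(30*4) = 47*120 = 5640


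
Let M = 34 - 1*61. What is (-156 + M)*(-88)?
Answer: 16104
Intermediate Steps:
M = -27 (M = 34 - 61 = -27)
(-156 + M)*(-88) = (-156 - 27)*(-88) = -183*(-88) = 16104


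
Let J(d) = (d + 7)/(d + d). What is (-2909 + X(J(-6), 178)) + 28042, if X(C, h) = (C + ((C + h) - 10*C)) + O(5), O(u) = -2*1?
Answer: 75929/3 ≈ 25310.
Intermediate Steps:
J(d) = (7 + d)/(2*d) (J(d) = (7 + d)/((2*d)) = (7 + d)*(1/(2*d)) = (7 + d)/(2*d))
O(u) = -2
X(C, h) = -2 + h - 8*C (X(C, h) = (C + ((C + h) - 10*C)) - 2 = (C + (h - 9*C)) - 2 = (h - 8*C) - 2 = -2 + h - 8*C)
(-2909 + X(J(-6), 178)) + 28042 = (-2909 + (-2 + 178 - 4*(7 - 6)/(-6))) + 28042 = (-2909 + (-2 + 178 - 4*(-1)/6)) + 28042 = (-2909 + (-2 + 178 - 8*(-1/12))) + 28042 = (-2909 + (-2 + 178 + 2/3)) + 28042 = (-2909 + 530/3) + 28042 = -8197/3 + 28042 = 75929/3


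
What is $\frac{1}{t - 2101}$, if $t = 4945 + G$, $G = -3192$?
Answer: $- \frac{1}{348} \approx -0.0028736$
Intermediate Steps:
$t = 1753$ ($t = 4945 - 3192 = 1753$)
$\frac{1}{t - 2101} = \frac{1}{1753 - 2101} = \frac{1}{-348} = - \frac{1}{348}$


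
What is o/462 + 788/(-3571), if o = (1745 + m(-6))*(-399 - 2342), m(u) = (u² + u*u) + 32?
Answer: -18098581295/1649802 ≈ -10970.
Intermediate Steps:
m(u) = 32 + 2*u² (m(u) = (u² + u²) + 32 = 2*u² + 32 = 32 + 2*u²)
o = -5068109 (o = (1745 + (32 + 2*(-6)²))*(-399 - 2342) = (1745 + (32 + 2*36))*(-2741) = (1745 + (32 + 72))*(-2741) = (1745 + 104)*(-2741) = 1849*(-2741) = -5068109)
o/462 + 788/(-3571) = -5068109/462 + 788/(-3571) = -5068109*1/462 + 788*(-1/3571) = -5068109/462 - 788/3571 = -18098581295/1649802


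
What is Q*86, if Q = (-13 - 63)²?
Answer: 496736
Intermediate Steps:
Q = 5776 (Q = (-76)² = 5776)
Q*86 = 5776*86 = 496736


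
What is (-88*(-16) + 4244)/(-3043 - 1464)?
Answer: -5652/4507 ≈ -1.2540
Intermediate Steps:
(-88*(-16) + 4244)/(-3043 - 1464) = (1408 + 4244)/(-4507) = 5652*(-1/4507) = -5652/4507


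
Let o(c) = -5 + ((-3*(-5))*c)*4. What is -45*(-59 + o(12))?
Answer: -29520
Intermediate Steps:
o(c) = -5 + 60*c (o(c) = -5 + (15*c)*4 = -5 + 60*c)
-45*(-59 + o(12)) = -45*(-59 + (-5 + 60*12)) = -45*(-59 + (-5 + 720)) = -45*(-59 + 715) = -45*656 = -29520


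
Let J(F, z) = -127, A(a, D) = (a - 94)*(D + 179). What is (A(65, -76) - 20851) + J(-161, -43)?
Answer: -23965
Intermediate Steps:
A(a, D) = (-94 + a)*(179 + D)
(A(65, -76) - 20851) + J(-161, -43) = ((-16826 - 94*(-76) + 179*65 - 76*65) - 20851) - 127 = ((-16826 + 7144 + 11635 - 4940) - 20851) - 127 = (-2987 - 20851) - 127 = -23838 - 127 = -23965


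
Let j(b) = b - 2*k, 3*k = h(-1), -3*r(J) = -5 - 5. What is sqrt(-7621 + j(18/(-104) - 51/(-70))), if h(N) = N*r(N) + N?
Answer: I*sqrt(56772880255)/2730 ≈ 87.279*I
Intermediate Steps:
r(J) = 10/3 (r(J) = -(-5 - 5)/3 = -1/3*(-10) = 10/3)
h(N) = 13*N/3 (h(N) = N*(10/3) + N = 10*N/3 + N = 13*N/3)
k = -13/9 (k = ((13/3)*(-1))/3 = (1/3)*(-13/3) = -13/9 ≈ -1.4444)
j(b) = 26/9 + b (j(b) = b - 2*(-13/9) = b + 26/9 = 26/9 + b)
sqrt(-7621 + j(18/(-104) - 51/(-70))) = sqrt(-7621 + (26/9 + (18/(-104) - 51/(-70)))) = sqrt(-7621 + (26/9 + (18*(-1/104) - 51*(-1/70)))) = sqrt(-7621 + (26/9 + (-9/52 + 51/70))) = sqrt(-7621 + (26/9 + 1011/1820)) = sqrt(-7621 + 56419/16380) = sqrt(-124775561/16380) = I*sqrt(56772880255)/2730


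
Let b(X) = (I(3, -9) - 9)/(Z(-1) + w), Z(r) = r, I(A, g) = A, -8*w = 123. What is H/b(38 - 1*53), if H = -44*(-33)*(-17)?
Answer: -269467/4 ≈ -67367.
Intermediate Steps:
w = -123/8 (w = -⅛*123 = -123/8 ≈ -15.375)
b(X) = 48/131 (b(X) = (3 - 9)/(-1 - 123/8) = -6/(-131/8) = -6*(-8/131) = 48/131)
H = -24684 (H = 1452*(-17) = -24684)
H/b(38 - 1*53) = -24684/48/131 = -24684*131/48 = -269467/4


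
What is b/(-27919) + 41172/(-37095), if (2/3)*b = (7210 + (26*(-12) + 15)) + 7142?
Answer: -1287690937/690436870 ≈ -1.8650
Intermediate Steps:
b = 42165/2 (b = 3*((7210 + (26*(-12) + 15)) + 7142)/2 = 3*((7210 + (-312 + 15)) + 7142)/2 = 3*((7210 - 297) + 7142)/2 = 3*(6913 + 7142)/2 = (3/2)*14055 = 42165/2 ≈ 21083.)
b/(-27919) + 41172/(-37095) = (42165/2)/(-27919) + 41172/(-37095) = (42165/2)*(-1/27919) + 41172*(-1/37095) = -42165/55838 - 13724/12365 = -1287690937/690436870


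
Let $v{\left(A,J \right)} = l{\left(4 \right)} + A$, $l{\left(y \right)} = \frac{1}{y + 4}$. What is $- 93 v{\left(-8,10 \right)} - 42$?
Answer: $\frac{5523}{8} \approx 690.38$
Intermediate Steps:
$l{\left(y \right)} = \frac{1}{4 + y}$
$v{\left(A,J \right)} = \frac{1}{8} + A$ ($v{\left(A,J \right)} = \frac{1}{4 + 4} + A = \frac{1}{8} + A$)
$- 93 v{\left(-8,10 \right)} - 42 = - 93 \left(\frac{1}{8} - 8\right) - 42 = \left(-93\right) \left(- \frac{63}{8}\right) - 42 = \frac{5859}{8} - 42 = \frac{5523}{8}$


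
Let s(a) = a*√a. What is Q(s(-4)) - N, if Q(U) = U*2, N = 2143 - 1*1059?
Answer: -1084 - 16*I ≈ -1084.0 - 16.0*I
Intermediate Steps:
s(a) = a^(3/2)
N = 1084 (N = 2143 - 1059 = 1084)
Q(U) = 2*U
Q(s(-4)) - N = 2*(-4)^(3/2) - 1*1084 = 2*(-8*I) - 1084 = -16*I - 1084 = -1084 - 16*I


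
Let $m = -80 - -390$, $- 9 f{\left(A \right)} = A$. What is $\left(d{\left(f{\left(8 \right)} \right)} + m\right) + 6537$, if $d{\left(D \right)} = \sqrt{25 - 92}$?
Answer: $6847 + i \sqrt{67} \approx 6847.0 + 8.1853 i$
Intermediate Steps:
$f{\left(A \right)} = - \frac{A}{9}$
$d{\left(D \right)} = i \sqrt{67}$ ($d{\left(D \right)} = \sqrt{-67} = i \sqrt{67}$)
$m = 310$ ($m = -80 + 390 = 310$)
$\left(d{\left(f{\left(8 \right)} \right)} + m\right) + 6537 = \left(i \sqrt{67} + 310\right) + 6537 = \left(310 + i \sqrt{67}\right) + 6537 = 6847 + i \sqrt{67}$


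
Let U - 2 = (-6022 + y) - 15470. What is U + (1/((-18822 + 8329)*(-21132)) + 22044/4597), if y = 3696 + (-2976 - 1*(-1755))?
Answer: -19377670726946639/1019329935372 ≈ -19010.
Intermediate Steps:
y = 2475 (y = 3696 + (-2976 + 1755) = 3696 - 1221 = 2475)
U = -19015 (U = 2 + ((-6022 + 2475) - 15470) = 2 + (-3547 - 15470) = 2 - 19017 = -19015)
U + (1/((-18822 + 8329)*(-21132)) + 22044/4597) = -19015 + (1/((-18822 + 8329)*(-21132)) + 22044/4597) = -19015 + (-1/21132/(-10493) + 22044*(1/4597)) = -19015 + (-1/10493*(-1/21132) + 22044/4597) = -19015 + (1/221738076 + 22044/4597) = -19015 + 4887994151941/1019329935372 = -19377670726946639/1019329935372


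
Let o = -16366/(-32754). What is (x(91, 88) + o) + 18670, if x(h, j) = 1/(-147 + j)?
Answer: 18040223230/966243 ≈ 18670.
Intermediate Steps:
o = 8183/16377 (o = -16366*(-1/32754) = 8183/16377 ≈ 0.49966)
(x(91, 88) + o) + 18670 = (1/(-147 + 88) + 8183/16377) + 18670 = (1/(-59) + 8183/16377) + 18670 = (-1/59 + 8183/16377) + 18670 = 466420/966243 + 18670 = 18040223230/966243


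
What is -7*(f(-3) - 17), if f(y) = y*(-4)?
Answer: 35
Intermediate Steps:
f(y) = -4*y
-7*(f(-3) - 17) = -7*(-4*(-3) - 17) = -7*(12 - 17) = -7*(-5) = 35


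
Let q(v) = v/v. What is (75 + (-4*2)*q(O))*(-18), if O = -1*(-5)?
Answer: -1206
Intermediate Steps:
O = 5
q(v) = 1
(75 + (-4*2)*q(O))*(-18) = (75 - 4*2*1)*(-18) = (75 - 8*1)*(-18) = (75 - 8)*(-18) = 67*(-18) = -1206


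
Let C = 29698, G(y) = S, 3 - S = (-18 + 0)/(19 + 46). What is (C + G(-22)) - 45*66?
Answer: 1737533/65 ≈ 26731.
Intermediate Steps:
S = 213/65 (S = 3 - (-18 + 0)/(19 + 46) = 3 - (-18)/65 = 3 - 1*(-18/65) = 3 + 18/65 = 213/65 ≈ 3.2769)
G(y) = 213/65
(C + G(-22)) - 45*66 = (29698 + 213/65) - 45*66 = 1930583/65 - 2970 = 1737533/65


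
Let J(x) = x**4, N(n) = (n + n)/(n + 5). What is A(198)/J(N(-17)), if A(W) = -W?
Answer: -256608/83521 ≈ -3.0724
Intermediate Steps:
N(n) = 2*n/(5 + n) (N(n) = (2*n)/(5 + n) = 2*n/(5 + n))
A(198)/J(N(-17)) = (-1*198)/((2*(-17)/(5 - 17))**4) = -198/((2*(-17)/(-12))**4) = -198/((2*(-17)*(-1/12))**4) = -198/((17/6)**4) = -198/83521/1296 = -198*1296/83521 = -256608/83521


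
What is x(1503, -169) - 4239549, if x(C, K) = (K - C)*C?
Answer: -6752565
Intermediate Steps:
x(C, K) = C*(K - C)
x(1503, -169) - 4239549 = 1503*(-169 - 1*1503) - 4239549 = 1503*(-169 - 1503) - 4239549 = 1503*(-1672) - 4239549 = -2513016 - 4239549 = -6752565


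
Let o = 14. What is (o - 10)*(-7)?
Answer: -28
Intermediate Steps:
(o - 10)*(-7) = (14 - 10)*(-7) = 4*(-7) = -28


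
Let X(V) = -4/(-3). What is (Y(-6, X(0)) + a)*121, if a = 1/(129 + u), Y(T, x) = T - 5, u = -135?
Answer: -8107/6 ≈ -1351.2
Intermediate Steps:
X(V) = 4/3 (X(V) = -4*(-1/3) = 4/3)
Y(T, x) = -5 + T
a = -1/6 (a = 1/(129 - 135) = 1/(-6) = -1/6 ≈ -0.16667)
(Y(-6, X(0)) + a)*121 = ((-5 - 6) - 1/6)*121 = (-11 - 1/6)*121 = -67/6*121 = -8107/6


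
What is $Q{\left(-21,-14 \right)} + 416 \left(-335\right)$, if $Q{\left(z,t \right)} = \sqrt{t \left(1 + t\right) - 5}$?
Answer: $-139360 + \sqrt{177} \approx -1.3935 \cdot 10^{5}$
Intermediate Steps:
$Q{\left(z,t \right)} = \sqrt{-5 + t \left(1 + t\right)}$
$Q{\left(-21,-14 \right)} + 416 \left(-335\right) = \sqrt{-5 - 14 + \left(-14\right)^{2}} + 416 \left(-335\right) = \sqrt{-5 - 14 + 196} - 139360 = \sqrt{177} - 139360 = -139360 + \sqrt{177}$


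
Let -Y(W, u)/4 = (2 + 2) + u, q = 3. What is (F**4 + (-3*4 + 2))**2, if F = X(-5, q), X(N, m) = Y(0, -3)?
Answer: 60516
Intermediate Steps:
Y(W, u) = -16 - 4*u (Y(W, u) = -4*((2 + 2) + u) = -4*(4 + u) = -16 - 4*u)
X(N, m) = -4 (X(N, m) = -16 - 4*(-3) = -16 + 12 = -4)
F = -4
(F**4 + (-3*4 + 2))**2 = ((-4)**4 + (-3*4 + 2))**2 = (256 + (-12 + 2))**2 = (256 - 10)**2 = 246**2 = 60516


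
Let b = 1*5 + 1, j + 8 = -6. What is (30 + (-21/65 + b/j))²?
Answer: 177102864/207025 ≈ 855.47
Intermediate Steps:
j = -14 (j = -8 - 6 = -14)
b = 6 (b = 5 + 1 = 6)
(30 + (-21/65 + b/j))² = (30 + (-21/65 + 6/(-14)))² = (30 + (-21*1/65 + 6*(-1/14)))² = (30 + (-21/65 - 3/7))² = (30 - 342/455)² = (13308/455)² = 177102864/207025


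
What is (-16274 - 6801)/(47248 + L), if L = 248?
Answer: -23075/47496 ≈ -0.48583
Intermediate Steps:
(-16274 - 6801)/(47248 + L) = (-16274 - 6801)/(47248 + 248) = -23075/47496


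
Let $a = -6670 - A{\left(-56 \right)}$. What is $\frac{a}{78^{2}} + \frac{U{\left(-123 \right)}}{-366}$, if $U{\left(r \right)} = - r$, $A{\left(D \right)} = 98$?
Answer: $- \frac{29865}{20618} \approx -1.4485$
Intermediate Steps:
$a = -6768$ ($a = -6670 - 98 = -6768$)
$\frac{a}{78^{2}} + \frac{U{\left(-123 \right)}}{-366} = - \frac{6768}{78^{2}} + \frac{\left(-1\right) \left(-123\right)}{-366} = - \frac{6768}{6084} + 123 \left(- \frac{1}{366}\right) = \left(-6768\right) \frac{1}{6084} - \frac{41}{122} = - \frac{188}{169} - \frac{41}{122} = - \frac{29865}{20618}$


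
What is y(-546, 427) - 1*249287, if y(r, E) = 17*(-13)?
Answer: -249508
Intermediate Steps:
y(r, E) = -221
y(-546, 427) - 1*249287 = -221 - 1*249287 = -221 - 249287 = -249508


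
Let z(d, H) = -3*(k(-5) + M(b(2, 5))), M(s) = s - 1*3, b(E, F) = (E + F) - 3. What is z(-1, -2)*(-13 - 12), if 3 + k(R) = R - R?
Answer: -150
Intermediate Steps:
k(R) = -3 (k(R) = -3 + (R - R) = -3 + 0 = -3)
b(E, F) = -3 + E + F
M(s) = -3 + s (M(s) = s - 3 = -3 + s)
z(d, H) = 6 (z(d, H) = -3*(-3 + (-3 + (-3 + 2 + 5))) = -3*(-3 + (-3 + 4)) = -3*(-3 + 1) = -3*(-2) = 6)
z(-1, -2)*(-13 - 12) = 6*(-13 - 12) = 6*(-25) = -150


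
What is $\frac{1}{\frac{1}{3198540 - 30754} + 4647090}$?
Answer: $\frac{3167786}{14720986642741} \approx 2.1519 \cdot 10^{-7}$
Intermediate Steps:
$\frac{1}{\frac{1}{3198540 - 30754} + 4647090} = \frac{1}{\frac{1}{3167786} + 4647090} = \frac{1}{\frac{14720986642741}{3167786}} = \frac{3167786}{14720986642741}$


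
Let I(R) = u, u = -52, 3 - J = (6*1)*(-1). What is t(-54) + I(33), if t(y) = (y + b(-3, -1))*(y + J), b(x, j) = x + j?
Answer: 2558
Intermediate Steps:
b(x, j) = j + x
J = 9 (J = 3 - 6*1*(-1) = 3 - 6*(-1) = 3 - 1*(-6) = 3 + 6 = 9)
I(R) = -52
t(y) = (-4 + y)*(9 + y) (t(y) = (y + (-1 - 3))*(y + 9) = (y - 4)*(9 + y) = (-4 + y)*(9 + y))
t(-54) + I(33) = (-36 + (-54)² + 5*(-54)) - 52 = (-36 + 2916 - 270) - 52 = 2610 - 52 = 2558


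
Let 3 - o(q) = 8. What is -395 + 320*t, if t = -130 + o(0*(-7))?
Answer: -43595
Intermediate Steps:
o(q) = -5 (o(q) = 3 - 1*8 = 3 - 8 = -5)
t = -135 (t = -130 - 5 = -135)
-395 + 320*t = -395 + 320*(-135) = -395 - 43200 = -43595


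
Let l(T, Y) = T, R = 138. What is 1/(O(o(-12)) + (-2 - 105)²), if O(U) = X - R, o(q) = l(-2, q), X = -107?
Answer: 1/11204 ≈ 8.9254e-5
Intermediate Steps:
o(q) = -2
O(U) = -245 (O(U) = -107 - 1*138 = -107 - 138 = -245)
1/(O(o(-12)) + (-2 - 105)²) = 1/(-245 + (-2 - 105)²) = 1/(-245 + (-107)²) = 1/(-245 + 11449) = 1/11204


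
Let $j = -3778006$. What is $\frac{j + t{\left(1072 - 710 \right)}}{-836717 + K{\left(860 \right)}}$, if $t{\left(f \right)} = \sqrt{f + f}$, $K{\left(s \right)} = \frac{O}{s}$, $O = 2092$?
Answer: $\frac{406135645}{89946816} - \frac{215 \sqrt{181}}{89946816} \approx 4.5153$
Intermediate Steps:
$K{\left(s \right)} = \frac{2092}{s}$
$t{\left(f \right)} = \sqrt{2} \sqrt{f}$ ($t{\left(f \right)} = \sqrt{2 f} = \sqrt{2} \sqrt{f}$)
$\frac{j + t{\left(1072 - 710 \right)}}{-836717 + K{\left(860 \right)}} = \frac{-3778006 + \sqrt{2} \sqrt{1072 - 710}}{-836717 + \frac{2092}{860}} = \frac{-3778006 + \sqrt{2} \sqrt{362}}{-836717 + 2092 \cdot \frac{1}{860}} = \frac{-3778006 + 2 \sqrt{181}}{-836717 + \frac{523}{215}} = \frac{-3778006 + 2 \sqrt{181}}{- \frac{179893632}{215}} = \left(-3778006 + 2 \sqrt{181}\right) \left(- \frac{215}{179893632}\right) = \frac{406135645}{89946816} - \frac{215 \sqrt{181}}{89946816}$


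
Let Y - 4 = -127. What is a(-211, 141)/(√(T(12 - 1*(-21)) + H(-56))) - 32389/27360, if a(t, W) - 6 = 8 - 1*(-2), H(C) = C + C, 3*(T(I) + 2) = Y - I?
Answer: -32389/27360 - 8*I*√166/83 ≈ -1.1838 - 1.2418*I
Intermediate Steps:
Y = -123 (Y = 4 - 127 = -123)
T(I) = -43 - I/3 (T(I) = -2 + (-123 - I)/3 = -2 + (-41 - I/3) = -43 - I/3)
H(C) = 2*C
a(t, W) = 16 (a(t, W) = 6 + (8 - 1*(-2)) = 6 + (8 + 2) = 6 + 10 = 16)
a(-211, 141)/(√(T(12 - 1*(-21)) + H(-56))) - 32389/27360 = 16/(√((-43 - (12 - 1*(-21))/3) + 2*(-56))) - 32389/27360 = 16/(√((-43 - (12 + 21)/3) - 112)) - 32389*1/27360 = 16/(√((-43 - ⅓*33) - 112)) - 32389/27360 = 16/(√((-43 - 11) - 112)) - 32389/27360 = 16/(√(-54 - 112)) - 32389/27360 = 16/(√(-166)) - 32389/27360 = 16/((I*√166)) - 32389/27360 = 16*(-I*√166/166) - 32389/27360 = -8*I*√166/83 - 32389/27360 = -32389/27360 - 8*I*√166/83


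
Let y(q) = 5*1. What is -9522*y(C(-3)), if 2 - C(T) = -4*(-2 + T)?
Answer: -47610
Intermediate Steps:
C(T) = -6 + 4*T (C(T) = 2 - (-4)*(-2 + T) = 2 - (8 - 4*T) = 2 + (-8 + 4*T) = -6 + 4*T)
y(q) = 5
-9522*y(C(-3)) = -9522*5 = -47610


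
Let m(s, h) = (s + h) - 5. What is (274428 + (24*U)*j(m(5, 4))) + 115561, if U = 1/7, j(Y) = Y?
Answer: 2730019/7 ≈ 3.9000e+5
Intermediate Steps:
m(s, h) = -5 + h + s (m(s, h) = (h + s) - 5 = -5 + h + s)
U = ⅐ ≈ 0.14286
(274428 + (24*U)*j(m(5, 4))) + 115561 = (274428 + (24*(⅐))*(-5 + 4 + 5)) + 115561 = (274428 + (24/7)*4) + 115561 = (274428 + 96/7) + 115561 = 1921092/7 + 115561 = 2730019/7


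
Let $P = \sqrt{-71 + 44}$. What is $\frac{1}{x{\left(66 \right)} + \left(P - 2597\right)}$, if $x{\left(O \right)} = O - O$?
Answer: $- \frac{2597}{6744436} - \frac{3 i \sqrt{3}}{6744436} \approx -0.00038506 - 7.7044 \cdot 10^{-7} i$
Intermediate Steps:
$P = 3 i \sqrt{3}$ ($P = \sqrt{-27} = 3 i \sqrt{3} \approx 5.1962 i$)
$x{\left(O \right)} = 0$
$\frac{1}{x{\left(66 \right)} + \left(P - 2597\right)} = \frac{1}{0 + \left(3 i \sqrt{3} - 2597\right)} = \frac{1}{0 - \left(2597 - 3 i \sqrt{3}\right)} = \frac{1}{-2597 + 3 i \sqrt{3}}$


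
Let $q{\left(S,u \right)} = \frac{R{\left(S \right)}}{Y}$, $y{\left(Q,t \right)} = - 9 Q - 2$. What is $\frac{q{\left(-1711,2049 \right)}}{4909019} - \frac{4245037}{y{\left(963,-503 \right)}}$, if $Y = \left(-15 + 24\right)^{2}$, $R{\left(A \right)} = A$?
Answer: $\frac{1687956335552284}{3447059142591} \approx 489.68$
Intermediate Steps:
$Y = 81$ ($Y = 9^{2} = 81$)
$y{\left(Q,t \right)} = -2 - 9 Q$
$q{\left(S,u \right)} = \frac{S}{81}$
$\frac{q{\left(-1711,2049 \right)}}{4909019} - \frac{4245037}{y{\left(963,-503 \right)}} = \frac{\frac{1}{81} \left(-1711\right)}{4909019} - \frac{4245037}{-2 - 8667} = \left(- \frac{1711}{81}\right) \frac{1}{4909019} - \frac{4245037}{-2 - 8667} = - \frac{1711}{397630539} - \frac{4245037}{-8669} = - \frac{1711}{397630539} - - \frac{4245037}{8669} = - \frac{1711}{397630539} + \frac{4245037}{8669} = \frac{1687956335552284}{3447059142591}$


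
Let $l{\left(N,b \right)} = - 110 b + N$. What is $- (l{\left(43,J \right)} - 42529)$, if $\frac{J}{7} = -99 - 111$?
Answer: $-119214$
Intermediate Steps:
$J = -1470$ ($J = 7 \left(-99 - 111\right) = 7 \left(-210\right) = -1470$)
$l{\left(N,b \right)} = N - 110 b$
$- (l{\left(43,J \right)} - 42529) = - (\left(43 - -161700\right) - 42529) = - (\left(43 + 161700\right) - 42529) = - (161743 - 42529) = \left(-1\right) 119214 = -119214$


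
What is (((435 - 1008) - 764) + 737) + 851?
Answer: 251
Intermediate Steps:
(((435 - 1008) - 764) + 737) + 851 = ((-573 - 764) + 737) + 851 = (-1337 + 737) + 851 = -600 + 851 = 251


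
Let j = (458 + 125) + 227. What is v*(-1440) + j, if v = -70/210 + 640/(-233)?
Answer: 1222170/233 ≈ 5245.4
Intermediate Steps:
v = -2153/699 (v = -70*1/210 + 640*(-1/233) = -1/3 - 640/233 = -2153/699 ≈ -3.0801)
j = 810 (j = 583 + 227 = 810)
v*(-1440) + j = -2153/699*(-1440) + 810 = 1033440/233 + 810 = 1222170/233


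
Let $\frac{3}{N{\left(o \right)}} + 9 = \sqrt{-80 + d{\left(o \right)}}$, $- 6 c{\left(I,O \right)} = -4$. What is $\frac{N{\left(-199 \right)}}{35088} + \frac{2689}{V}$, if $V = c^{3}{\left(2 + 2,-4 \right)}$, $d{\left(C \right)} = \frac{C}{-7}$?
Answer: $\frac{98503103745}{10853888} - \frac{19 i \sqrt{7}}{10853888} \approx 9075.4 - 4.6315 \cdot 10^{-6} i$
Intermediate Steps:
$d{\left(C \right)} = - \frac{C}{7}$ ($d{\left(C \right)} = C \left(- \frac{1}{7}\right) = - \frac{C}{7}$)
$c{\left(I,O \right)} = \frac{2}{3}$ ($c{\left(I,O \right)} = \left(- \frac{1}{6}\right) \left(-4\right) = \frac{2}{3}$)
$N{\left(o \right)} = \frac{3}{-9 + \sqrt{-80 - \frac{o}{7}}}$
$V = \frac{8}{27}$ ($V = \left(\frac{2}{3}\right)^{3} = \frac{8}{27} \approx 0.2963$)
$\frac{N{\left(-199 \right)}}{35088} + \frac{2689}{V} = \frac{21 \frac{1}{-63 + \sqrt{7} \sqrt{-560 - -199}}}{35088} + \frac{2689}{\frac{8}{27}} = \frac{21}{-63 + \sqrt{7} \sqrt{-560 + 199}} \cdot \frac{1}{35088} + 2689 \cdot \frac{27}{8} = \frac{21}{-63 + \sqrt{7} \sqrt{-361}} \cdot \frac{1}{35088} + \frac{72603}{8} = \frac{21}{-63 + \sqrt{7} \cdot 19 i} \frac{1}{35088} + \frac{72603}{8} = \frac{21}{-63 + 19 i \sqrt{7}} \cdot \frac{1}{35088} + \frac{72603}{8} = \frac{7}{11696 \left(-63 + 19 i \sqrt{7}\right)} + \frac{72603}{8} = \frac{72603}{8} + \frac{7}{11696 \left(-63 + 19 i \sqrt{7}\right)}$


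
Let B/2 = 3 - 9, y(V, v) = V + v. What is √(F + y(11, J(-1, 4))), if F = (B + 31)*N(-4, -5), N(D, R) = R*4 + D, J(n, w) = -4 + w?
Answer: I*√445 ≈ 21.095*I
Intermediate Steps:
N(D, R) = D + 4*R (N(D, R) = 4*R + D = D + 4*R)
B = -12 (B = 2*(3 - 9) = 2*(-6) = -12)
F = -456 (F = (-12 + 31)*(-4 + 4*(-5)) = 19*(-4 - 20) = 19*(-24) = -456)
√(F + y(11, J(-1, 4))) = √(-456 + (11 + (-4 + 4))) = √(-456 + (11 + 0)) = √(-456 + 11) = √(-445) = I*√445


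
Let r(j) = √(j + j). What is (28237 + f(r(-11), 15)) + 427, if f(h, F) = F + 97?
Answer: 28776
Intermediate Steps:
r(j) = √2*√j (r(j) = √(2*j) = √2*√j)
f(h, F) = 97 + F
(28237 + f(r(-11), 15)) + 427 = (28237 + (97 + 15)) + 427 = (28237 + 112) + 427 = 28349 + 427 = 28776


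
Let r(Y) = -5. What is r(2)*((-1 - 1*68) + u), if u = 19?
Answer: 250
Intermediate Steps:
r(2)*((-1 - 1*68) + u) = -5*((-1 - 1*68) + 19) = -5*((-1 - 68) + 19) = -5*(-69 + 19) = -5*(-50) = 250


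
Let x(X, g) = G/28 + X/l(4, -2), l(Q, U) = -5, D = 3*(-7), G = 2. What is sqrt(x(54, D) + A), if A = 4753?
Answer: sqrt(23237130)/70 ≈ 68.864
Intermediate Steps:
D = -21
x(X, g) = 1/14 - X/5 (x(X, g) = 2/28 + X/(-5) = 2*(1/28) + X*(-1/5) = 1/14 - X/5)
sqrt(x(54, D) + A) = sqrt((1/14 - 1/5*54) + 4753) = sqrt((1/14 - 54/5) + 4753) = sqrt(-751/70 + 4753) = sqrt(331959/70) = sqrt(23237130)/70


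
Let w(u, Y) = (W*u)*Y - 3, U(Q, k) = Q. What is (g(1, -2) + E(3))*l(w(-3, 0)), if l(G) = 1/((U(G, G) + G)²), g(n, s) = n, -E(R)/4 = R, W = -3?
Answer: -11/36 ≈ -0.30556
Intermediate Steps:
E(R) = -4*R
w(u, Y) = -3 - 3*Y*u (w(u, Y) = (-3*u)*Y - 3 = -3*Y*u - 3 = -3 - 3*Y*u)
l(G) = 1/(4*G²) (l(G) = 1/((G + G)²) = 1/((2*G)²) = 1/(4*G²))
(g(1, -2) + E(3))*l(w(-3, 0)) = (1 - 4*3)*(1/(4*(-3 - 3*0*(-3))²)) = (1 - 12)*(1/(4*(-3 + 0)²)) = -11/(4*(-3)²) = -11/(4*9) = -11*1/36 = -11/36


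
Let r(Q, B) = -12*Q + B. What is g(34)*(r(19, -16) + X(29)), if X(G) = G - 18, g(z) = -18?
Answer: 4194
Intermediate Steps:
X(G) = -18 + G
r(Q, B) = B - 12*Q
g(34)*(r(19, -16) + X(29)) = -18*((-16 - 12*19) + (-18 + 29)) = -18*((-16 - 228) + 11) = -18*(-244 + 11) = -18*(-233) = 4194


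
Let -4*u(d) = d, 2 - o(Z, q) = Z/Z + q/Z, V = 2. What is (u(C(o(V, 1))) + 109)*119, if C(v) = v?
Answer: 103649/8 ≈ 12956.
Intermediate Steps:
o(Z, q) = 1 - q/Z (o(Z, q) = 2 - (Z/Z + q/Z) = 2 - (1 + q/Z) = 2 + (-1 - q/Z) = 1 - q/Z)
u(d) = -d/4
(u(C(o(V, 1))) + 109)*119 = (-(2 - 1*1)/(4*2) + 109)*119 = (-(2 - 1)/8 + 109)*119 = (-1/8 + 109)*119 = (-¼*½ + 109)*119 = (-⅛ + 109)*119 = (871/8)*119 = 103649/8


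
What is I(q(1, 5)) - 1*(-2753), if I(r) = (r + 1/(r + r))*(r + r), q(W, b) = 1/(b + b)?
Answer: 137701/50 ≈ 2754.0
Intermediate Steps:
q(W, b) = 1/(2*b)
I(r) = 2*r*(r + 1/(2*r)) (I(r) = (r + 1/(2*r))*(2*r) = 2*r*(r + 1/(2*r)))
I(q(1, 5)) - 1*(-2753) = (1 + 2*((1/2)/5)**2) - 1*(-2753) = (1 + 2*((1/2)*(1/5))**2) + 2753 = (1 + 2*(1/10)**2) + 2753 = (1 + 2*(1/100)) + 2753 = (1 + 1/50) + 2753 = 51/50 + 2753 = 137701/50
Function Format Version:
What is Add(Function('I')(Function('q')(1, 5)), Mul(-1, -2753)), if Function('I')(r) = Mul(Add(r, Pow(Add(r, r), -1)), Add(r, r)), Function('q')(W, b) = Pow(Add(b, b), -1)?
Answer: Rational(137701, 50) ≈ 2754.0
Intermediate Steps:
Function('q')(W, b) = Mul(Rational(1, 2), Pow(b, -1)) (Function('q')(W, b) = Pow(Mul(2, b), -1) = Mul(Rational(1, 2), Pow(b, -1)))
Function('I')(r) = Mul(2, r, Add(r, Mul(Rational(1, 2), Pow(r, -1)))) (Function('I')(r) = Mul(Add(r, Pow(Mul(2, r), -1)), Mul(2, r)) = Mul(Add(r, Mul(Rational(1, 2), Pow(r, -1))), Mul(2, r)) = Mul(2, r, Add(r, Mul(Rational(1, 2), Pow(r, -1)))))
Add(Function('I')(Function('q')(1, 5)), Mul(-1, -2753)) = Add(Add(1, Mul(2, Pow(Mul(Rational(1, 2), Pow(5, -1)), 2))), Mul(-1, -2753)) = Add(Add(1, Mul(2, Pow(Mul(Rational(1, 2), Rational(1, 5)), 2))), 2753) = Add(Add(1, Mul(2, Pow(Rational(1, 10), 2))), 2753) = Add(Add(1, Mul(2, Rational(1, 100))), 2753) = Add(Add(1, Rational(1, 50)), 2753) = Add(Rational(51, 50), 2753) = Rational(137701, 50)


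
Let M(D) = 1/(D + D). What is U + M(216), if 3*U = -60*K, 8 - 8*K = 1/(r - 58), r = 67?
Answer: -8519/432 ≈ -19.720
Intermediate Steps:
M(D) = 1/(2*D)
K = 71/72 (K = 1 - 1/(8*(67 - 58)) = 1 - ⅛/9 = 1 - ⅛*⅑ = 1 - 1/72 = 71/72 ≈ 0.98611)
U = -355/18 (U = (-60*71/72)/3 = (⅓)*(-355/6) = -355/18 ≈ -19.722)
U + M(216) = -355/18 + (½)/216 = -355/18 + (½)*(1/216) = -355/18 + 1/432 = -8519/432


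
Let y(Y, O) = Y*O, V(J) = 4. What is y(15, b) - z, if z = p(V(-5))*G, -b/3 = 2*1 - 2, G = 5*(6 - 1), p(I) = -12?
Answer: 300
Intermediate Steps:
G = 25 (G = 5*5 = 25)
b = 0 (b = -3*(2*1 - 2) = -3*(2 - 2) = -3*0 = 0)
y(Y, O) = O*Y
z = -300 (z = -12*25 = -300)
y(15, b) - z = 0*15 - 1*(-300) = 0 + 300 = 300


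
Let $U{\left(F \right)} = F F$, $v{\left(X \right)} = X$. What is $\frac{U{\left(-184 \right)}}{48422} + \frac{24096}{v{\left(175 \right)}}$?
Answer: $\frac{586350656}{4236925} \approx 138.39$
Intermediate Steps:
$U{\left(F \right)} = F^{2}$
$\frac{U{\left(-184 \right)}}{48422} + \frac{24096}{v{\left(175 \right)}} = \frac{\left(-184\right)^{2}}{48422} + \frac{24096}{175} = 33856 \cdot \frac{1}{48422} + 24096 \cdot \frac{1}{175} = \frac{16928}{24211} + \frac{24096}{175} = \frac{586350656}{4236925}$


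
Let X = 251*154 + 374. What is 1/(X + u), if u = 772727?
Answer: 1/811755 ≈ 1.2319e-6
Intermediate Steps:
X = 39028 (X = 38654 + 374 = 39028)
1/(X + u) = 1/(39028 + 772727) = 1/811755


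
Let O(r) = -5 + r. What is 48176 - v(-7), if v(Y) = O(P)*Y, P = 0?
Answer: 48141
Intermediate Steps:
v(Y) = -5*Y (v(Y) = (-5 + 0)*Y = -5*Y)
48176 - v(-7) = 48176 - (-5)*(-7) = 48176 - 1*35 = 48176 - 35 = 48141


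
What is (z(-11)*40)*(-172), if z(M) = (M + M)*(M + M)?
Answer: -3329920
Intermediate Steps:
z(M) = 4*M² (z(M) = (2*M)*(2*M) = 4*M²)
(z(-11)*40)*(-172) = ((4*(-11)²)*40)*(-172) = ((4*121)*40)*(-172) = (484*40)*(-172) = 19360*(-172) = -3329920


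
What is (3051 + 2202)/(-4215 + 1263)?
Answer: -1751/984 ≈ -1.7795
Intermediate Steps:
(3051 + 2202)/(-4215 + 1263) = 5253/(-2952) = 5253*(-1/2952) = -1751/984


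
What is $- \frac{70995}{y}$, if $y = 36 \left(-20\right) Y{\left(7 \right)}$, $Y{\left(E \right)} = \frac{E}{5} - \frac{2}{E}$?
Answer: $\frac{165655}{1872} \approx 88.491$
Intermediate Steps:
$Y{\left(E \right)} = - \frac{2}{E} + \frac{E}{5}$ ($Y{\left(E \right)} = E \frac{1}{5} - \frac{2}{E} = \frac{E}{5} - \frac{2}{E} = - \frac{2}{E} + \frac{E}{5}$)
$y = - \frac{5616}{7}$ ($y = 36 \left(-20\right) \left(- \frac{2}{7} + \frac{1}{5} \cdot 7\right) = - 720 \left(\left(-2\right) \frac{1}{7} + \frac{7}{5}\right) = - 720 \left(- \frac{2}{7} + \frac{7}{5}\right) = \left(-720\right) \frac{39}{35} = - \frac{5616}{7} \approx -802.29$)
$- \frac{70995}{y} = - \frac{70995}{- \frac{5616}{7}} = \left(-70995\right) \left(- \frac{7}{5616}\right) = \frac{165655}{1872}$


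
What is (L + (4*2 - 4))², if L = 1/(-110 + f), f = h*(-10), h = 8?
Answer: 576081/36100 ≈ 15.958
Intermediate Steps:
f = -80 (f = 8*(-10) = -80)
L = -1/190 (L = 1/(-110 - 80) = 1/(-190) = -1/190 ≈ -0.0052632)
(L + (4*2 - 4))² = (-1/190 + (4*2 - 4))² = (-1/190 + (8 - 4))² = (-1/190 + 4)² = (759/190)² = 576081/36100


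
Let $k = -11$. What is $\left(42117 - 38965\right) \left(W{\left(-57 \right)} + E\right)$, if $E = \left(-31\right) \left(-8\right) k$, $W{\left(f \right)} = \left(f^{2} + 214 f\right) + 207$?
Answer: $-36153440$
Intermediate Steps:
$W{\left(f \right)} = 207 + f^{2} + 214 f$
$E = -2728$ ($E = \left(-31\right) \left(-8\right) \left(-11\right) = 248 \left(-11\right) = -2728$)
$\left(42117 - 38965\right) \left(W{\left(-57 \right)} + E\right) = \left(42117 - 38965\right) \left(\left(207 + \left(-57\right)^{2} + 214 \left(-57\right)\right) - 2728\right) = 3152 \left(\left(207 + 3249 - 12198\right) - 2728\right) = 3152 \left(-8742 - 2728\right) = 3152 \left(-11470\right) = -36153440$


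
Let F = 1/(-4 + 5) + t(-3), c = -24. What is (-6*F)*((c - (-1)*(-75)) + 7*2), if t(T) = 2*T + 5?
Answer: 0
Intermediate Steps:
t(T) = 5 + 2*T
F = 0 (F = 1/(-4 + 5) + (5 + 2*(-3)) = 1/1 + (5 - 6) = 1 - 1 = 0)
(-6*F)*((c - (-1)*(-75)) + 7*2) = (-6*0)*((-24 - (-1)*(-75)) + 7*2) = 0*((-24 - 1*75) + 14) = 0*((-24 - 75) + 14) = 0*(-99 + 14) = 0*(-85) = 0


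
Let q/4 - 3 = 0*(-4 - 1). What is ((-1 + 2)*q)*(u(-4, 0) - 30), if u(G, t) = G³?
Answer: -1128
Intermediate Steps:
q = 12 (q = 12 + 4*(0*(-4 - 1)) = 12 + 4*(0*(-5)) = 12 + 4*0 = 12 + 0 = 12)
((-1 + 2)*q)*(u(-4, 0) - 30) = ((-1 + 2)*12)*((-4)³ - 30) = (1*12)*(-64 - 30) = 12*(-94) = -1128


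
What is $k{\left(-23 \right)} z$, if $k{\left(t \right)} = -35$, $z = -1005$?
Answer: $35175$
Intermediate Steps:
$k{\left(-23 \right)} z = \left(-35\right) \left(-1005\right) = 35175$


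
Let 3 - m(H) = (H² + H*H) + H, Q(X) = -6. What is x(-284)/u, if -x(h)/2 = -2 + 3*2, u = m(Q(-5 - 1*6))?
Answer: 8/63 ≈ 0.12698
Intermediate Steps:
m(H) = 3 - H - 2*H² (m(H) = 3 - ((H² + H*H) + H) = 3 - ((H² + H²) + H) = 3 - (2*H² + H) = 3 - (H + 2*H²) = 3 + (-H - 2*H²) = 3 - H - 2*H²)
u = -63 (u = 3 - 1*(-6) - 2*(-6)² = 3 + 6 - 2*36 = 3 + 6 - 72 = -63)
x(h) = -8 (x(h) = -2*(-2 + 3*2) = -2*(-2 + 6) = -2*4 = -8)
x(-284)/u = -8/(-63) = -8*(-1/63) = 8/63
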